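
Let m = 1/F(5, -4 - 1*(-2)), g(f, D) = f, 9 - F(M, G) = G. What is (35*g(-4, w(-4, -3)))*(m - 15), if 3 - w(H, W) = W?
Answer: 22960/11 ≈ 2087.3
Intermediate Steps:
F(M, G) = 9 - G
w(H, W) = 3 - W
m = 1/11 (m = 1/(9 - (-4 - 1*(-2))) = 1/(9 - (-4 + 2)) = 1/(9 - 1*(-2)) = 1/(9 + 2) = 1/11 ≈ 0.090909)
(35*g(-4, w(-4, -3)))*(m - 15) = (35*(-4))*(1/11 - 15) = -140*(-164/11) = 22960/11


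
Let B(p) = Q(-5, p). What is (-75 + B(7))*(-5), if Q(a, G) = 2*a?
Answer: 425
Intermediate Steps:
B(p) = -10 (B(p) = 2*(-5) = -10)
(-75 + B(7))*(-5) = (-75 - 10)*(-5) = -85*(-5) = 425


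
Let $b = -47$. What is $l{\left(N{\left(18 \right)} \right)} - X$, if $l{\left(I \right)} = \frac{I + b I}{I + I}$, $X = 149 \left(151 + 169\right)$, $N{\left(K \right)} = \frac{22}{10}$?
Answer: $-47703$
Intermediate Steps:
$N{\left(K \right)} = \frac{11}{5}$ ($N{\left(K \right)} = 22 \cdot \frac{1}{10} = \frac{11}{5}$)
$X = 47680$ ($X = 149 \cdot 320 = 47680$)
$l{\left(I \right)} = -23$ ($l{\left(I \right)} = \frac{I - 47 I}{I + I} = \frac{\left(-46\right) I}{2 I} = - 46 I \frac{1}{2 I} = -23$)
$l{\left(N{\left(18 \right)} \right)} - X = -23 - 47680 = -47703$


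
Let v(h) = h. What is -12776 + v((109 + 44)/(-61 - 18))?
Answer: -1009457/79 ≈ -12778.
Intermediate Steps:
-12776 + v((109 + 44)/(-61 - 18)) = -12776 + (109 + 44)/(-61 - 18) = -12776 + 153/(-79) = -12776 + 153*(-1/79) = -12776 - 153/79 = -1009457/79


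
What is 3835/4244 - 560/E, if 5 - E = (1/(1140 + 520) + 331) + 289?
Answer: 1122911105/618957692 ≈ 1.8142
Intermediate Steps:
E = -1020901/1660 (E = 5 - ((1/(1140 + 520) + 331) + 289) = 5 - ((1/1660 + 331) + 289) = 5 - (549461/1660 + 289) = 5 - 1*1029201/1660 = 5 - 1029201/1660 = -1020901/1660 ≈ -615.00)
3835/4244 - 560/E = 3835/4244 - 560/(-1020901/1660) = 3835*(1/4244) - 560*(-1660/1020901) = 3835/4244 + 132800/145843 = 1122911105/618957692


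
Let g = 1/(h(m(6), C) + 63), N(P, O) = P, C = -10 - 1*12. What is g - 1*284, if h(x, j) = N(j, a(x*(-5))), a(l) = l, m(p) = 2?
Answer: -11643/41 ≈ -283.98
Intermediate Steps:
C = -22 (C = -10 - 12 = -22)
h(x, j) = j
g = 1/41 (g = 1/(-22 + 63) = 1/41 ≈ 0.024390)
g - 1*284 = 1/41 - 1*284 = 1/41 - 284 = -11643/41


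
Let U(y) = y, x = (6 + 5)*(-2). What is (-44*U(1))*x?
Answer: 968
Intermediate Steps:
x = -22 (x = 11*(-2) = -22)
(-44*U(1))*x = -44*1*(-22) = -44*(-22) = 968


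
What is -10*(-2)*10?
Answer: 200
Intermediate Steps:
-10*(-2)*10 = 20*10 = 200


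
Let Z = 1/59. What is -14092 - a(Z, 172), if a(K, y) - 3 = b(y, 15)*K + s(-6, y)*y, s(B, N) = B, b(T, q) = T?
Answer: -770889/59 ≈ -13066.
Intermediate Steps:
Z = 1/59 ≈ 0.016949
a(K, y) = 3 - 6*y + K*y (a(K, y) = 3 + (y*K - 6*y) = 3 + (K*y - 6*y) = 3 + (-6*y + K*y) = 3 - 6*y + K*y)
-14092 - a(Z, 172) = -14092 - (3 - 6*172 + (1/59)*172) = -14092 - (3 - 1032 + 172/59) = -14092 - 1*(-60539/59) = -14092 + 60539/59 = -770889/59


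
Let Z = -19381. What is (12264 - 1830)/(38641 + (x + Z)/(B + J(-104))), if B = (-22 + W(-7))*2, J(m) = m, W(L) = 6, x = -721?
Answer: 236504/879213 ≈ 0.26900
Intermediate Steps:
B = -32 (B = (-22 + 6)*2 = -16*2 = -32)
(12264 - 1830)/(38641 + (x + Z)/(B + J(-104))) = (12264 - 1830)/(38641 + (-721 - 19381)/(-32 - 104)) = 10434/(38641 - 20102/(-136)) = 10434/(38641 - 20102*(-1/136)) = 10434/(38641 + 10051/68) = 10434/(2637639/68) = 10434*(68/2637639) = 236504/879213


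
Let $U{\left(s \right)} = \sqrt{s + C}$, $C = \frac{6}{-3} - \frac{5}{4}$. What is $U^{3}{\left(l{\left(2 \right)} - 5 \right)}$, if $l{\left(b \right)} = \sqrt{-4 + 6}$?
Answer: $- \frac{i \left(33 - 4 \sqrt{2}\right)^{\frac{3}{2}}}{8} \approx - 17.872 i$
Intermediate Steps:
$l{\left(b \right)} = \sqrt{2}$
$C = - \frac{13}{4}$ ($C = 6 \left(- \frac{1}{3}\right) - \frac{5}{4} = -2 - \frac{5}{4} = - \frac{13}{4} \approx -3.25$)
$U{\left(s \right)} = \sqrt{- \frac{13}{4} + s}$ ($U{\left(s \right)} = \sqrt{s - \frac{13}{4}} = \sqrt{- \frac{13}{4} + s}$)
$U^{3}{\left(l{\left(2 \right)} - 5 \right)} = \left(\frac{\sqrt{-13 + 4 \left(\sqrt{2} - 5\right)}}{2}\right)^{3} = \left(\frac{\sqrt{-13 + 4 \left(-5 + \sqrt{2}\right)}}{2}\right)^{3} = \left(\frac{\sqrt{-13 - \left(20 - 4 \sqrt{2}\right)}}{2}\right)^{3} = \left(\frac{\sqrt{-33 + 4 \sqrt{2}}}{2}\right)^{3} = \frac{\left(-33 + 4 \sqrt{2}\right)^{\frac{3}{2}}}{8}$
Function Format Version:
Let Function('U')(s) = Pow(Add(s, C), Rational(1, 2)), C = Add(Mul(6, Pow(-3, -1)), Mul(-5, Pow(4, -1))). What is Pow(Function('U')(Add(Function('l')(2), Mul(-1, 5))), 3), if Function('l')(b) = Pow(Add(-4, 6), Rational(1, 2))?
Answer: Mul(Rational(-1, 8), I, Pow(Add(33, Mul(-4, Pow(2, Rational(1, 2)))), Rational(3, 2))) ≈ Mul(-17.872, I)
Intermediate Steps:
Function('l')(b) = Pow(2, Rational(1, 2))
C = Rational(-13, 4) (C = Add(Mul(6, Rational(-1, 3)), Mul(-5, Rational(1, 4))) = Add(-2, Rational(-5, 4)) = Rational(-13, 4) ≈ -3.2500)
Function('U')(s) = Pow(Add(Rational(-13, 4), s), Rational(1, 2)) (Function('U')(s) = Pow(Add(s, Rational(-13, 4)), Rational(1, 2)) = Pow(Add(Rational(-13, 4), s), Rational(1, 2)))
Pow(Function('U')(Add(Function('l')(2), Mul(-1, 5))), 3) = Pow(Mul(Rational(1, 2), Pow(Add(-13, Mul(4, Add(Pow(2, Rational(1, 2)), Mul(-1, 5)))), Rational(1, 2))), 3) = Pow(Mul(Rational(1, 2), Pow(Add(-13, Mul(4, Add(Pow(2, Rational(1, 2)), -5))), Rational(1, 2))), 3) = Pow(Mul(Rational(1, 2), Pow(Add(-13, Mul(4, Add(-5, Pow(2, Rational(1, 2))))), Rational(1, 2))), 3) = Pow(Mul(Rational(1, 2), Pow(Add(-13, Add(-20, Mul(4, Pow(2, Rational(1, 2))))), Rational(1, 2))), 3) = Pow(Mul(Rational(1, 2), Pow(Add(-33, Mul(4, Pow(2, Rational(1, 2)))), Rational(1, 2))), 3) = Mul(Rational(1, 8), Pow(Add(-33, Mul(4, Pow(2, Rational(1, 2)))), Rational(3, 2)))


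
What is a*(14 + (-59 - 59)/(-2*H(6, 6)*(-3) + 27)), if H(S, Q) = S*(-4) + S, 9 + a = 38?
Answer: 36308/81 ≈ 448.25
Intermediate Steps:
a = 29 (a = -9 + 38 = 29)
H(S, Q) = -3*S (H(S, Q) = -4*S + S = -3*S)
a*(14 + (-59 - 59)/(-2*H(6, 6)*(-3) + 27)) = 29*(14 + (-59 - 59)/(-(-6)*6*(-3) + 27)) = 29*(14 - 118/(-2*(-18)*(-3) + 27)) = 29*(14 - 118/(36*(-3) + 27)) = 29*(14 - 118/(-108 + 27)) = 29*(14 - 118/(-81)) = 29*(14 - 118*(-1/81)) = 29*(14 + 118/81) = 29*(1252/81) = 36308/81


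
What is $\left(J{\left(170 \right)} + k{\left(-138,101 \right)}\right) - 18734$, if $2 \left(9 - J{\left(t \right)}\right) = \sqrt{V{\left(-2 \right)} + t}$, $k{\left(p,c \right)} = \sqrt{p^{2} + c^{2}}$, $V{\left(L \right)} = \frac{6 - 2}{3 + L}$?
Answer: $-18725 + \sqrt{29245} - \frac{\sqrt{174}}{2} \approx -18561.0$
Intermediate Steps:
$V{\left(L \right)} = \frac{4}{3 + L}$
$k{\left(p,c \right)} = \sqrt{c^{2} + p^{2}}$
$J{\left(t \right)} = 9 - \frac{\sqrt{4 + t}}{2}$ ($J{\left(t \right)} = 9 - \frac{\sqrt{\frac{4}{3 - 2} + t}}{2} = 9 - \frac{\sqrt{\frac{4}{1} + t}}{2} = 9 - \frac{\sqrt{4 \cdot 1 + t}}{2} = 9 - \frac{\sqrt{4 + t}}{2}$)
$\left(J{\left(170 \right)} + k{\left(-138,101 \right)}\right) - 18734 = \left(\left(9 - \frac{\sqrt{4 + 170}}{2}\right) + \sqrt{101^{2} + \left(-138\right)^{2}}\right) - 18734 = \left(\left(9 - \frac{\sqrt{174}}{2}\right) + \sqrt{10201 + 19044}\right) - 18734 = \left(\left(9 - \frac{\sqrt{174}}{2}\right) + \sqrt{29245}\right) - 18734 = \left(9 + \sqrt{29245} - \frac{\sqrt{174}}{2}\right) - 18734 = -18725 + \sqrt{29245} - \frac{\sqrt{174}}{2}$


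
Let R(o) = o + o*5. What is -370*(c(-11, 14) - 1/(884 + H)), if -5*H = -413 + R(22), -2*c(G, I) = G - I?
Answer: -21740275/4701 ≈ -4624.6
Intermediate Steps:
c(G, I) = I/2 - G/2 (c(G, I) = -(G - I)/2 = I/2 - G/2)
R(o) = 6*o (R(o) = o + 5*o = 6*o)
H = 281/5 (H = -(-413 + 6*22)/5 = -(-413 + 132)/5 = -1/5*(-281) = 281/5 ≈ 56.200)
-370*(c(-11, 14) - 1/(884 + H)) = -370*(((1/2)*14 - 1/2*(-11)) - 1/(884 + 281/5)) = -370*((7 + 11/2) - 1/4701/5) = -370*(25/2 - 1*5/4701) = -370*(25/2 - 5/4701) = -370*117515/9402 = -21740275/4701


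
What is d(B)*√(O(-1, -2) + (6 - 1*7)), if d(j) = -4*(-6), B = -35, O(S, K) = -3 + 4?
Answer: 0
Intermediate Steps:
O(S, K) = 1
d(j) = 24
d(B)*√(O(-1, -2) + (6 - 1*7)) = 24*√(1 + (6 - 1*7)) = 24*√(1 + (6 - 7)) = 24*√(1 - 1) = 24*√0 = 24*0 = 0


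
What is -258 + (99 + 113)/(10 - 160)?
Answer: -19456/75 ≈ -259.41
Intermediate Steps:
-258 + (99 + 113)/(10 - 160) = -258 + 212/(-150) = -258 + 212*(-1/150) = -258 - 106/75 = -19456/75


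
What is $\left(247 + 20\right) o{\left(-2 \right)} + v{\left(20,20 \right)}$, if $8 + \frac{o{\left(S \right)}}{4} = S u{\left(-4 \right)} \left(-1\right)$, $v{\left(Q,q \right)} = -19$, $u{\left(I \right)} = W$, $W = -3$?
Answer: $-14971$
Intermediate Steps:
$u{\left(I \right)} = -3$
$o{\left(S \right)} = -32 + 12 S$ ($o{\left(S \right)} = -32 + 4 S \left(-3\right) \left(-1\right) = -32 + 4 - 3 S \left(-1\right) = -32 + 4 \cdot 3 S = -32 + 12 S$)
$\left(247 + 20\right) o{\left(-2 \right)} + v{\left(20,20 \right)} = \left(247 + 20\right) \left(-32 + 12 \left(-2\right)\right) - 19 = 267 \left(-32 - 24\right) - 19 = 267 \left(-56\right) - 19 = -14952 - 19 = -14971$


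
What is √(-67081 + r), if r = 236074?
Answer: 3*√18777 ≈ 411.09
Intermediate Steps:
√(-67081 + r) = √(-67081 + 236074) = √168993 = 3*√18777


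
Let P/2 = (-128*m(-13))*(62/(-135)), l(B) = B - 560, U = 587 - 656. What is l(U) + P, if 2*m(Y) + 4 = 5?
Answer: -76979/135 ≈ -570.21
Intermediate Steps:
m(Y) = ½ (m(Y) = -2 + (½)*5 = -2 + 5/2 = ½)
U = -69
l(B) = -560 + B
P = 7936/135 (P = 2*((-128*½)*(62/(-135))) = 2*(-3968*(-1)/135) = 2*(-64*(-62/135)) = 2*(3968/135) = 7936/135 ≈ 58.785)
l(U) + P = (-560 - 69) + 7936/135 = -629 + 7936/135 = -76979/135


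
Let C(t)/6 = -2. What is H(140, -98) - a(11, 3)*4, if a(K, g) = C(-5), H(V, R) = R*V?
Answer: -13672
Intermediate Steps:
C(t) = -12 (C(t) = 6*(-2) = -12)
a(K, g) = -12
H(140, -98) - a(11, 3)*4 = -98*140 - (-12)*4 = -13720 - 1*(-48) = -13720 + 48 = -13672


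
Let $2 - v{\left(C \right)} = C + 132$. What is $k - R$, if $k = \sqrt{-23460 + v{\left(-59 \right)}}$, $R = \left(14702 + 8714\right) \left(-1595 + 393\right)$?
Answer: $28146032 + i \sqrt{23531} \approx 2.8146 \cdot 10^{7} + 153.4 i$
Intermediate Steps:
$v{\left(C \right)} = -130 - C$ ($v{\left(C \right)} = 2 - \left(C + 132\right) = 2 - \left(132 + C\right) = -130 - C$)
$R = -28146032$ ($R = 23416 \left(-1202\right) = -28146032$)
$k = i \sqrt{23531}$ ($k = \sqrt{-23460 - 71} = \sqrt{-23531} = i \sqrt{23531} \approx 153.4 i$)
$k - R = i \sqrt{23531} - -28146032 = i \sqrt{23531} + 28146032 = 28146032 + i \sqrt{23531}$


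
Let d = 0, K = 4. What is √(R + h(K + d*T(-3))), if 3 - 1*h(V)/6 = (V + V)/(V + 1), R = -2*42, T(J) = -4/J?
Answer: 3*I*√210/5 ≈ 8.6948*I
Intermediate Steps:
R = -84
h(V) = 18 - 12*V/(1 + V) (h(V) = 18 - 6*(V + V)/(V + 1) = 18 - 6*2*V/(1 + V) = 18 - 12*V/(1 + V))
√(R + h(K + d*T(-3))) = √(-84 + 6*(3 + (4 + 0*(-4/(-3))))/(1 + (4 + 0*(-4/(-3))))) = √(-84 + 6*(3 + (4 + 0*(-4*(-⅓))))/(1 + (4 + 0*(-4*(-⅓))))) = √(-84 + 6*(3 + (4 + 0*(4/3)))/(1 + (4 + 0*(4/3)))) = √(-84 + 6*(3 + (4 + 0))/(1 + (4 + 0))) = √(-84 + 6*(3 + 4)/(1 + 4)) = √(-84 + 6*7/5) = √(-84 + 6*(⅕)*7) = √(-84 + 42/5) = √(-378/5) = 3*I*√210/5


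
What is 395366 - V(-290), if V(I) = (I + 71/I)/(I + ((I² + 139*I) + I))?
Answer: 4954291893571/12530900 ≈ 3.9537e+5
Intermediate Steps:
V(I) = (I + 71/I)/(I² + 141*I) (V(I) = (I + 71/I)/(I + (I² + 140*I)) = (I + 71/I)/(I² + 141*I))
395366 - V(-290) = 395366 - (71 + (-290)²)/((-290)²*(141 - 290)) = 395366 - (71 + 84100)/(84100*(-149)) = 395366 - (-1)*84171/(84100*149) = 395366 - 1*(-84171/12530900) = 395366 + 84171/12530900 = 4954291893571/12530900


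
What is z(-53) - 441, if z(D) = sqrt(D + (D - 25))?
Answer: -441 + I*sqrt(131) ≈ -441.0 + 11.446*I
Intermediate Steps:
z(D) = sqrt(-25 + 2*D) (z(D) = sqrt(D + (-25 + D)) = sqrt(-25 + 2*D))
z(-53) - 441 = sqrt(-25 + 2*(-53)) - 441 = sqrt(-25 - 106) - 441 = sqrt(-131) - 441 = I*sqrt(131) - 441 = -441 + I*sqrt(131)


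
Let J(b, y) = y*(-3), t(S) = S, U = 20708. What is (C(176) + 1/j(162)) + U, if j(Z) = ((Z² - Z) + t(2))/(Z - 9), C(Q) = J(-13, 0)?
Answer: 540147625/26084 ≈ 20708.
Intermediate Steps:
J(b, y) = -3*y
C(Q) = 0 (C(Q) = -3*0 = 0)
j(Z) = (2 + Z² - Z)/(-9 + Z) (j(Z) = ((Z² - Z) + 2)/(Z - 9) = (2 + Z² - Z)/(-9 + Z))
(C(176) + 1/j(162)) + U = (0 + 1/((2 + 162² - 1*162)/(-9 + 162))) + 20708 = (0 + 1/((2 + 26244 - 162)/153)) + 20708 = (0 + 1/((1/153)*26084)) + 20708 = (0 + 1/(26084/153)) + 20708 = (0 + 153/26084) + 20708 = 153/26084 + 20708 = 540147625/26084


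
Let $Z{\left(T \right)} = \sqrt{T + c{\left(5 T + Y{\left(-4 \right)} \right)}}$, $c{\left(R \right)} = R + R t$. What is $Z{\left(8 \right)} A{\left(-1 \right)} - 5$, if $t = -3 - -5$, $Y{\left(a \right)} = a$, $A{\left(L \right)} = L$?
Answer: $-5 - 2 \sqrt{29} \approx -15.77$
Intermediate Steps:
$t = 2$ ($t = -3 + 5 = 2$)
$c{\left(R \right)} = 3 R$ ($c{\left(R \right)} = R + R 2 = R + 2 R = 3 R$)
$Z{\left(T \right)} = \sqrt{-12 + 16 T}$ ($Z{\left(T \right)} = \sqrt{T + 3 \left(5 T - 4\right)} = \sqrt{T + 3 \left(-4 + 5 T\right)} = \sqrt{T + \left(-12 + 15 T\right)} = \sqrt{-12 + 16 T}$)
$Z{\left(8 \right)} A{\left(-1 \right)} - 5 = 2 \sqrt{-3 + 4 \cdot 8} \left(-1\right) - 5 = 2 \sqrt{-3 + 32} \left(-1\right) - 5 = 2 \sqrt{29} \left(-1\right) - 5 = - 2 \sqrt{29} - 5 = -5 - 2 \sqrt{29}$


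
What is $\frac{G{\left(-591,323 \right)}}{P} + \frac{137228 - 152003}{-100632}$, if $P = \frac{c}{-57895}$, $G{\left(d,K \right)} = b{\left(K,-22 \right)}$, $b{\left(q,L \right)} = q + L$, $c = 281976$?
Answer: $- \frac{9111910345}{147790671} \approx -61.654$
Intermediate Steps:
$b{\left(q,L \right)} = L + q$
$G{\left(d,K \right)} = -22 + K$
$P = - \frac{281976}{57895}$ ($P = \frac{281976}{-57895} = 281976 \left(- \frac{1}{57895}\right) = - \frac{281976}{57895} \approx -4.8705$)
$\frac{G{\left(-591,323 \right)}}{P} + \frac{137228 - 152003}{-100632} = \frac{-22 + 323}{- \frac{281976}{57895}} + \frac{137228 - 152003}{-100632} = 301 \left(- \frac{57895}{281976}\right) - - \frac{4925}{33544} = - \frac{17426395}{281976} + \frac{4925}{33544} = - \frac{9111910345}{147790671}$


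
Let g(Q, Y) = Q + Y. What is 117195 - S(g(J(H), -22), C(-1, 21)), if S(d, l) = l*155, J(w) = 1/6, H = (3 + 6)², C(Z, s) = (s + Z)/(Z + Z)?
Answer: 118745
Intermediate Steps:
C(Z, s) = (Z + s)/(2*Z) (C(Z, s) = (Z + s)/((2*Z)) = (Z + s)*(1/(2*Z)) = (Z + s)/(2*Z))
H = 81 (H = 9² = 81)
J(w) = ⅙
S(d, l) = 155*l
117195 - S(g(J(H), -22), C(-1, 21)) = 117195 - 155*(½)*(-1 + 21)/(-1) = 117195 - 155*(½)*(-1)*20 = 117195 - 155*(-10) = 117195 - 1*(-1550) = 117195 + 1550 = 118745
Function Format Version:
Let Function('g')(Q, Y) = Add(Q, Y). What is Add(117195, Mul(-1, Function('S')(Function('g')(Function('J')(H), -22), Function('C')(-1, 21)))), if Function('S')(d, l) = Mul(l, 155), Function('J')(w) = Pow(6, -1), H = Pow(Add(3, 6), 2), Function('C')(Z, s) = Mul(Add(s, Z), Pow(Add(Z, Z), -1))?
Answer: 118745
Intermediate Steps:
Function('C')(Z, s) = Mul(Rational(1, 2), Pow(Z, -1), Add(Z, s)) (Function('C')(Z, s) = Mul(Add(Z, s), Pow(Mul(2, Z), -1)) = Mul(Add(Z, s), Mul(Rational(1, 2), Pow(Z, -1))) = Mul(Rational(1, 2), Pow(Z, -1), Add(Z, s)))
H = 81 (H = Pow(9, 2) = 81)
Function('J')(w) = Rational(1, 6)
Function('S')(d, l) = Mul(155, l)
Add(117195, Mul(-1, Function('S')(Function('g')(Function('J')(H), -22), Function('C')(-1, 21)))) = Add(117195, Mul(-1, Mul(155, Mul(Rational(1, 2), Pow(-1, -1), Add(-1, 21))))) = Add(117195, Mul(-1, Mul(155, Mul(Rational(1, 2), -1, 20)))) = Add(117195, Mul(-1, Mul(155, -10))) = Add(117195, Mul(-1, -1550)) = Add(117195, 1550) = 118745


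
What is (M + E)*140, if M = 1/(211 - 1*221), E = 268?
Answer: 37506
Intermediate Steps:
M = -⅒ (M = 1/(211 - 221) = 1/(-10) = -⅒ ≈ -0.10000)
(M + E)*140 = (-⅒ + 268)*140 = (2679/10)*140 = 37506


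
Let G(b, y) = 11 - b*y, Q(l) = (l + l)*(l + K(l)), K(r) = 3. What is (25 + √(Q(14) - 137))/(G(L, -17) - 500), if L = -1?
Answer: -25/506 - √339/506 ≈ -0.085794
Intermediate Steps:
Q(l) = 2*l*(3 + l) (Q(l) = (l + l)*(l + 3) = (2*l)*(3 + l) = 2*l*(3 + l))
G(b, y) = 11 - b*y
(25 + √(Q(14) - 137))/(G(L, -17) - 500) = (25 + √(2*14*(3 + 14) - 137))/((11 - 1*(-1)*(-17)) - 500) = (25 + √(2*14*17 - 137))/((11 - 17) - 500) = (25 + √(476 - 137))/(-6 - 500) = (25 + √339)/(-506) = (25 + √339)*(-1/506) = -25/506 - √339/506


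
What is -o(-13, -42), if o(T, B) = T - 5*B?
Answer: -197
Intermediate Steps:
-o(-13, -42) = -(-13 - 5*(-42)) = -(-13 + 210) = -1*197 = -197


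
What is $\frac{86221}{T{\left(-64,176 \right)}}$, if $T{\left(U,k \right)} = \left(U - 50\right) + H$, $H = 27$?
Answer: $- \frac{86221}{87} \approx -991.05$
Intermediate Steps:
$T{\left(U,k \right)} = -23 + U$ ($T{\left(U,k \right)} = \left(U - 50\right) + 27 = \left(-50 + U\right) + 27 = -23 + U$)
$\frac{86221}{T{\left(-64,176 \right)}} = \frac{86221}{-23 - 64} = \frac{86221}{-87} = 86221 \left(- \frac{1}{87}\right) = - \frac{86221}{87}$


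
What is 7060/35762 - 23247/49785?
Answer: -79979519/296735195 ≈ -0.26953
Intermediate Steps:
7060/35762 - 23247/49785 = 7060*(1/35762) - 23247*1/49785 = 3530/17881 - 7749/16595 = -79979519/296735195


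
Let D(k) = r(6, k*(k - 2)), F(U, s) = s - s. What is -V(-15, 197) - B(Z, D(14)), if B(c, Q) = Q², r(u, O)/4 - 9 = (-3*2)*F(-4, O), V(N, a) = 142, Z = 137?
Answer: -1438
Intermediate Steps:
F(U, s) = 0
r(u, O) = 36 (r(u, O) = 36 + 4*(-3*2*0) = 36 + 4*(-6*0) = 36 + 4*0 = 36 + 0 = 36)
D(k) = 36
-V(-15, 197) - B(Z, D(14)) = -1*142 - 1*36² = -142 - 1*1296 = -142 - 1296 = -1438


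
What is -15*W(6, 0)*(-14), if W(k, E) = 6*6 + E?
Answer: 7560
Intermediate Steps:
W(k, E) = 36 + E
-15*W(6, 0)*(-14) = -15*(36 + 0)*(-14) = -15*36*(-14) = -540*(-14) = 7560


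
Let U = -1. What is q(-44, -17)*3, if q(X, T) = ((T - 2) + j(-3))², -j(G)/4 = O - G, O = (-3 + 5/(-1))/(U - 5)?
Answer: 11881/3 ≈ 3960.3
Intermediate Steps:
O = 4/3 (O = (-3 + 5/(-1))/(-1 - 5) = (-3 + 5*(-1))/(-6) = (-3 - 5)*(-⅙) = -8*(-⅙) = 4/3 ≈ 1.3333)
j(G) = -16/3 + 4*G (j(G) = -4*(4/3 - G) = -16/3 + 4*G)
q(X, T) = (-58/3 + T)² (q(X, T) = ((T - 2) + (-16/3 + 4*(-3)))² = ((-2 + T) + (-16/3 - 12))² = ((-2 + T) - 52/3)² = (-58/3 + T)²)
q(-44, -17)*3 = ((-58 + 3*(-17))²/9)*3 = ((-58 - 51)²/9)*3 = ((⅑)*(-109)²)*3 = ((⅑)*11881)*3 = (11881/9)*3 = 11881/3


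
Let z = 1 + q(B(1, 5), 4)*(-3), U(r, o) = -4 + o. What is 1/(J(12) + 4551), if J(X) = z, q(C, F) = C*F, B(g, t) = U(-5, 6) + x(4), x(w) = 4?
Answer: 1/4480 ≈ 0.00022321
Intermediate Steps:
B(g, t) = 6 (B(g, t) = (-4 + 6) + 4 = 2 + 4 = 6)
z = -71 (z = 1 + (6*4)*(-3) = 1 + 24*(-3) = 1 - 72 = -71)
J(X) = -71
1/(J(12) + 4551) = 1/(-71 + 4551) = 1/4480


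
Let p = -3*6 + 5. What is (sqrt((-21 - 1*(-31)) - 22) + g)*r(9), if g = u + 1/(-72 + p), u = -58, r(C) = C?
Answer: -44379/85 + 18*I*sqrt(3) ≈ -522.11 + 31.177*I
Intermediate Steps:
p = -13 (p = -18 + 5 = -13)
g = -4931/85 (g = -58 + 1/(-72 - 13) = -58 + 1/(-85) = -58 - 1/85 = -4931/85 ≈ -58.012)
(sqrt((-21 - 1*(-31)) - 22) + g)*r(9) = (sqrt((-21 - 1*(-31)) - 22) - 4931/85)*9 = (sqrt((-21 + 31) - 22) - 4931/85)*9 = (sqrt(10 - 22) - 4931/85)*9 = (sqrt(-12) - 4931/85)*9 = (2*I*sqrt(3) - 4931/85)*9 = (-4931/85 + 2*I*sqrt(3))*9 = -44379/85 + 18*I*sqrt(3)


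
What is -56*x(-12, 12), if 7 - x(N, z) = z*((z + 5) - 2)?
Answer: 9688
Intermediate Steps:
x(N, z) = 7 - z*(3 + z) (x(N, z) = 7 - z*((z + 5) - 2) = 7 - z*((5 + z) - 2) = 7 - z*(3 + z))
-56*x(-12, 12) = -56*(7 - 1*12² - 3*12) = -56*(7 - 1*144 - 36) = -56*(7 - 144 - 36) = -56*(-173) = 9688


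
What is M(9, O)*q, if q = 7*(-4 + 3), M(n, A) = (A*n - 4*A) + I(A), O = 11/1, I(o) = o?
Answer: -462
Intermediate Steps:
O = 11 (O = 11*1 = 11)
M(n, A) = -3*A + A*n (M(n, A) = (A*n - 4*A) + A = (-4*A + A*n) + A = -3*A + A*n)
q = -7 (q = 7*(-1) = -7)
M(9, O)*q = (11*(-3 + 9))*(-7) = (11*6)*(-7) = 66*(-7) = -462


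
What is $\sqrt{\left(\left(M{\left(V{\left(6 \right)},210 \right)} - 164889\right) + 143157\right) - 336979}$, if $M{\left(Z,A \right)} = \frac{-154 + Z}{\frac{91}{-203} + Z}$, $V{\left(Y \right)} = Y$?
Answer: $\frac{i \sqrt{9298838843}}{161} \approx 598.95 i$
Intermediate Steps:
$M{\left(Z,A \right)} = \frac{-154 + Z}{- \frac{13}{29} + Z}$ ($M{\left(Z,A \right)} = \frac{-154 + Z}{91 \left(- \frac{1}{203}\right) + Z} = \frac{-154 + Z}{- \frac{13}{29} + Z}$)
$\sqrt{\left(\left(M{\left(V{\left(6 \right)},210 \right)} - 164889\right) + 143157\right) - 336979} = \sqrt{\left(\left(\frac{29 \left(-154 + 6\right)}{-13 + 29 \cdot 6} - 164889\right) + 143157\right) - 336979} = \sqrt{\left(\left(29 \frac{1}{-13 + 174} \left(-148\right) - 164889\right) + 143157\right) - 336979} = \sqrt{\left(\left(29 \cdot \frac{1}{161} \left(-148\right) - 164889\right) + 143157\right) - 336979} = \sqrt{\left(\left(- \frac{4292}{161} - 164889\right) + 143157\right) - 336979} = \sqrt{\left(- \frac{26551421}{161} + 143157\right) - 336979} = \sqrt{- \frac{3503144}{161} - 336979} = \sqrt{- \frac{57756763}{161}} = \frac{i \sqrt{9298838843}}{161}$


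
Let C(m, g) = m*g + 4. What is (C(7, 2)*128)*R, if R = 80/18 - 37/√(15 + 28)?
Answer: 10240 - 85248*√43/43 ≈ -2760.2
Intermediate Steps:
C(m, g) = 4 + g*m (C(m, g) = g*m + 4 = 4 + g*m)
R = 40/9 - 37*√43/43 (R = 80*(1/18) - 37*√43/43 = 40/9 - 37*√43/43 ≈ -1.1980)
(C(7, 2)*128)*R = ((4 + 2*7)*128)*(40/9 - 37*√43/43) = ((4 + 14)*128)*(40/9 - 37*√43/43) = (18*128)*(40/9 - 37*√43/43) = 2304*(40/9 - 37*√43/43) = 10240 - 85248*√43/43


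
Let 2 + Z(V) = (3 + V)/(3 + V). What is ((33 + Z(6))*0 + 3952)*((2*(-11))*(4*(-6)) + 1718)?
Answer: 8876192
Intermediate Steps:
Z(V) = -1 (Z(V) = -2 + (3 + V)/(3 + V) = -2 + 1 = -1)
((33 + Z(6))*0 + 3952)*((2*(-11))*(4*(-6)) + 1718) = ((33 - 1)*0 + 3952)*((2*(-11))*(4*(-6)) + 1718) = (32*0 + 3952)*(-22*(-24) + 1718) = (0 + 3952)*(528 + 1718) = 3952*2246 = 8876192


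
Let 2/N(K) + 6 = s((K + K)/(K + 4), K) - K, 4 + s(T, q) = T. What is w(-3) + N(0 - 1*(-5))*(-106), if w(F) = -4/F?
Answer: 6224/375 ≈ 16.597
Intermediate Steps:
s(T, q) = -4 + T
N(K) = 2/(-10 - K + 2*K/(4 + K)) (N(K) = 2/(-6 + ((-4 + (K + K)/(K + 4)) - K)) = 2/(-6 + ((-4 + (2*K)/(4 + K)) - K)) = 2/(-6 + ((-4 + 2*K/(4 + K)) - K)) = 2/(-6 + (-4 - K + 2*K/(4 + K))) = 2/(-10 - K + 2*K/(4 + K)))
w(-3) + N(0 - 1*(-5))*(-106) = -4/(-3) + (2*(-4 - (0 - 1*(-5)))/(40 + (0 - 1*(-5))**2 + 12*(0 - 1*(-5))))*(-106) = -4*(-1/3) + (2*(-4 - (0 + 5))/(40 + (0 + 5)**2 + 12*(0 + 5)))*(-106) = 4/3 + (2*(-4 - 1*5)/(40 + 5**2 + 12*5))*(-106) = 4/3 + (2*(-4 - 5)/(40 + 25 + 60))*(-106) = 4/3 + (2*(-9)/125)*(-106) = 4/3 + (2*(1/125)*(-9))*(-106) = 4/3 - 18/125*(-106) = 4/3 + 1908/125 = 6224/375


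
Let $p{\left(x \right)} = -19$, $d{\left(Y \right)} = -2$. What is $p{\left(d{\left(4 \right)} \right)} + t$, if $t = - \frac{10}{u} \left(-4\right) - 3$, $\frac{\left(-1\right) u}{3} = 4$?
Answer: $- \frac{76}{3} \approx -25.333$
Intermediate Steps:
$u = -12$ ($u = \left(-3\right) 4 = -12$)
$t = - \frac{19}{3}$ ($t = - \frac{10}{-12} \left(-4\right) - 3 = \left(-10\right) \left(- \frac{1}{12}\right) \left(-4\right) - 3 = \frac{5}{6} \left(-4\right) - 3 = - \frac{10}{3} - 3 = - \frac{19}{3} \approx -6.3333$)
$p{\left(d{\left(4 \right)} \right)} + t = -19 - \frac{19}{3} = - \frac{76}{3}$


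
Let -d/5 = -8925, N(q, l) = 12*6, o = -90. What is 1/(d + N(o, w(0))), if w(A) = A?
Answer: 1/44697 ≈ 2.2373e-5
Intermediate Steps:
N(q, l) = 72
d = 44625 (d = -5*(-8925) = 44625)
1/(d + N(o, w(0))) = 1/(44625 + 72) = 1/44697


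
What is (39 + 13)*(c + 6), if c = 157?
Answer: 8476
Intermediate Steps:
(39 + 13)*(c + 6) = (39 + 13)*(157 + 6) = 52*163 = 8476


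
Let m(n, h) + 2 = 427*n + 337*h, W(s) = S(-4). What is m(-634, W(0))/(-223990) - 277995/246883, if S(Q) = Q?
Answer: 188494769/2126897045 ≈ 0.088624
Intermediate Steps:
W(s) = -4
m(n, h) = -2 + 337*h + 427*n (m(n, h) = -2 + (427*n + 337*h) = -2 + (337*h + 427*n) = -2 + 337*h + 427*n)
m(-634, W(0))/(-223990) - 277995/246883 = (-2 + 337*(-4) + 427*(-634))/(-223990) - 277995/246883 = (-2 - 1348 - 270718)*(-1/223990) - 277995*1/246883 = -272068*(-1/223990) - 277995/246883 = 136034/111995 - 277995/246883 = 188494769/2126897045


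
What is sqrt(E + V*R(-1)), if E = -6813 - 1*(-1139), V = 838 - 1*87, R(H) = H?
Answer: 5*I*sqrt(257) ≈ 80.156*I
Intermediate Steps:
V = 751 (V = 838 - 87 = 751)
E = -5674 (E = -6813 + 1139 = -5674)
sqrt(E + V*R(-1)) = sqrt(-5674 + 751*(-1)) = sqrt(-5674 - 751) = sqrt(-6425) = 5*I*sqrt(257)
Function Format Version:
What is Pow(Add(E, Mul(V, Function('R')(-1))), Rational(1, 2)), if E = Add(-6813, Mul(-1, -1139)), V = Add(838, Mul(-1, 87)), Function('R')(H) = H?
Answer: Mul(5, I, Pow(257, Rational(1, 2))) ≈ Mul(80.156, I)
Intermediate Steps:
V = 751 (V = Add(838, -87) = 751)
E = -5674 (E = Add(-6813, 1139) = -5674)
Pow(Add(E, Mul(V, Function('R')(-1))), Rational(1, 2)) = Pow(Add(-5674, Mul(751, -1)), Rational(1, 2)) = Pow(Add(-5674, -751), Rational(1, 2)) = Pow(-6425, Rational(1, 2)) = Mul(5, I, Pow(257, Rational(1, 2)))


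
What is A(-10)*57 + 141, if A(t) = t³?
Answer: -56859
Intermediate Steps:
A(-10)*57 + 141 = (-10)³*57 + 141 = -1000*57 + 141 = -57000 + 141 = -56859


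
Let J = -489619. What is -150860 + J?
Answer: -640479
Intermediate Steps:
-150860 + J = -150860 - 489619 = -640479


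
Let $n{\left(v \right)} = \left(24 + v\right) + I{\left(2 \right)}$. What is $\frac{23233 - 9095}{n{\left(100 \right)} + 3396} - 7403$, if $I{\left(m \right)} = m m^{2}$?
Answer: $- \frac{13051823}{1764} \approx -7399.0$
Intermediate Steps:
$I{\left(m \right)} = m^{3}$
$n{\left(v \right)} = 32 + v$ ($n{\left(v \right)} = \left(24 + v\right) + 2^{3} = \left(24 + v\right) + 8 = 32 + v$)
$\frac{23233 - 9095}{n{\left(100 \right)} + 3396} - 7403 = \frac{23233 - 9095}{\left(32 + 100\right) + 3396} - 7403 = \frac{14138}{132 + 3396} - 7403 = \frac{14138}{3528} - 7403 = 14138 \cdot \frac{1}{3528} - 7403 = \frac{7069}{1764} - 7403 = - \frac{13051823}{1764}$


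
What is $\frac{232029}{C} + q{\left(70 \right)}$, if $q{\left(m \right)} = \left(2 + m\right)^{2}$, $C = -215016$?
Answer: $\frac{371470305}{71672} \approx 5182.9$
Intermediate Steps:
$\frac{232029}{C} + q{\left(70 \right)} = \frac{232029}{-215016} + \left(2 + 70\right)^{2} = 232029 \left(- \frac{1}{215016}\right) + 72^{2} = - \frac{77343}{71672} + 5184 = \frac{371470305}{71672}$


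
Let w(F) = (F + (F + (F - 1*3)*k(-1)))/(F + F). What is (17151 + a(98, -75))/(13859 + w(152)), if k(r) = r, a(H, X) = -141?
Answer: 5171040/4213291 ≈ 1.2273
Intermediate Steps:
w(F) = (3 + F)/(2*F) (w(F) = (F + (F + (F - 1*3)*(-1)))/(F + F) = (F + (F + (F - 3)*(-1)))/((2*F)) = (F + (F + (-3 + F)*(-1)))*(1/(2*F)) = (F + (F + (3 - F)))*(1/(2*F)) = (F + 3)*(1/(2*F)) = (3 + F)*(1/(2*F)) = (3 + F)/(2*F))
(17151 + a(98, -75))/(13859 + w(152)) = (17151 - 141)/(13859 + (½)*(3 + 152)/152) = 17010/(13859 + (½)*(1/152)*155) = 17010/(13859 + 155/304) = 17010/(4213291/304) = 17010*(304/4213291) = 5171040/4213291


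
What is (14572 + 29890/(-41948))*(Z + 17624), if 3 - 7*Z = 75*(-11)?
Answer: 18978277927934/73409 ≈ 2.5853e+8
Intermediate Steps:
Z = 828/7 (Z = 3/7 - 75*(-11)/7 = 3/7 - ⅐*(-825) = 3/7 + 825/7 = 828/7 ≈ 118.29)
(14572 + 29890/(-41948))*(Z + 17624) = (14572 + 29890/(-41948))*(828/7 + 17624) = (14572 + 29890*(-1/41948))*(124196/7) = (14572 - 14945/20974)*(124196/7) = (305618183/20974)*(124196/7) = 18978277927934/73409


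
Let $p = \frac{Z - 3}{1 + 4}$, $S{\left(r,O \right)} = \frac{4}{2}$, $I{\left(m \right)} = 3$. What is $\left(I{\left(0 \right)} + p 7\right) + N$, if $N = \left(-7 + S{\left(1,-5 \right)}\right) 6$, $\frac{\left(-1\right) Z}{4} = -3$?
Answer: $- \frac{72}{5} \approx -14.4$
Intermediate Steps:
$Z = 12$ ($Z = \left(-4\right) \left(-3\right) = 12$)
$S{\left(r,O \right)} = 2$ ($S{\left(r,O \right)} = 4 \cdot \frac{1}{2} = 2$)
$p = \frac{9}{5}$ ($p = \frac{12 - 3}{1 + 4} = \frac{9}{5} \approx 1.8$)
$N = -30$ ($N = \left(-7 + 2\right) 6 = \left(-5\right) 6 = -30$)
$\left(I{\left(0 \right)} + p 7\right) + N = \left(3 + \frac{9}{5} \cdot 7\right) - 30 = \left(3 + \frac{63}{5}\right) - 30 = \frac{78}{5} - 30 = - \frac{72}{5}$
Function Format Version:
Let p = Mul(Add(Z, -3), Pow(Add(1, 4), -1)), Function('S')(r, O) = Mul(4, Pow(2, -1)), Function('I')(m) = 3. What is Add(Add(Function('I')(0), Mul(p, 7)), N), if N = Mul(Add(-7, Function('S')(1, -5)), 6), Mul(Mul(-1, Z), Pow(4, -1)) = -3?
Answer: Rational(-72, 5) ≈ -14.400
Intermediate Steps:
Z = 12 (Z = Mul(-4, -3) = 12)
Function('S')(r, O) = 2 (Function('S')(r, O) = Mul(4, Rational(1, 2)) = 2)
p = Rational(9, 5) (p = Mul(Add(12, -3), Pow(Add(1, 4), -1)) = Mul(9, Pow(5, -1)) = Mul(9, Rational(1, 5)) = Rational(9, 5) ≈ 1.8000)
N = -30 (N = Mul(Add(-7, 2), 6) = Mul(-5, 6) = -30)
Add(Add(Function('I')(0), Mul(p, 7)), N) = Add(Add(3, Mul(Rational(9, 5), 7)), -30) = Add(Add(3, Rational(63, 5)), -30) = Add(Rational(78, 5), -30) = Rational(-72, 5)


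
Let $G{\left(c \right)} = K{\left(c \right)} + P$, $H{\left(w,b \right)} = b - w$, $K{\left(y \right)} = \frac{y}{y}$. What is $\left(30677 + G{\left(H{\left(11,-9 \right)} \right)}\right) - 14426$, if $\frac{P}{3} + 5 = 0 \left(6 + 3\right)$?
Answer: $16237$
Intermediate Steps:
$K{\left(y \right)} = 1$
$P = -15$ ($P = -15 + 3 \cdot 0 \left(6 + 3\right) = -15 + 3 \cdot 0 \cdot 9 = -15 + 3 \cdot 0 = -15 + 0 = -15$)
$G{\left(c \right)} = -14$ ($G{\left(c \right)} = 1 - 15 = -14$)
$\left(30677 + G{\left(H{\left(11,-9 \right)} \right)}\right) - 14426 = \left(30677 - 14\right) - 14426 = 30663 - 14426 = 16237$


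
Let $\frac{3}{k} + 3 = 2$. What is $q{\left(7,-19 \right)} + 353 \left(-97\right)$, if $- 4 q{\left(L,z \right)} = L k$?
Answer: $- \frac{136943}{4} \approx -34236.0$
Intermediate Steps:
$k = -3$ ($k = \frac{3}{-3 + 2} = \frac{3}{-1} = 3 \left(-1\right) = -3$)
$q{\left(L,z \right)} = \frac{3 L}{4}$ ($q{\left(L,z \right)} = - \frac{L \left(-3\right)}{4} = - \frac{\left(-3\right) L}{4} = \frac{3 L}{4}$)
$q{\left(7,-19 \right)} + 353 \left(-97\right) = \frac{3}{4} \cdot 7 + 353 \left(-97\right) = \frac{21}{4} - 34241 = - \frac{136943}{4}$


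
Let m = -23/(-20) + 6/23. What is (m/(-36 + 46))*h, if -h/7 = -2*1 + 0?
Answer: 4543/2300 ≈ 1.9752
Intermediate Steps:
h = 14 (h = -7*(-2*1 + 0) = -7*(-2 + 0) = -7*(-2) = 14)
m = 649/460 (m = -23*(-1/20) + 6*(1/23) = 23/20 + 6/23 = 649/460 ≈ 1.4109)
(m/(-36 + 46))*h = ((649/460)/(-36 + 46))*14 = ((649/460)/10)*14 = ((1/10)*(649/460))*14 = (649/4600)*14 = 4543/2300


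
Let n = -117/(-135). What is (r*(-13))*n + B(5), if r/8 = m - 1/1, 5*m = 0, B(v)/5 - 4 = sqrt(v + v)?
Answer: 1652/15 + 5*sqrt(10) ≈ 125.94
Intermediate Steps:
B(v) = 20 + 5*sqrt(2)*sqrt(v) (B(v) = 20 + 5*sqrt(v + v) = 20 + 5*sqrt(2*v) = 20 + 5*(sqrt(2)*sqrt(v)) = 20 + 5*sqrt(2)*sqrt(v))
m = 0 (m = (1/5)*0 = 0)
r = -8 (r = 8*(0 - 1/1) = 8*(0 - 1*1) = 8*(0 - 1) = 8*(-1) = -8)
n = 13/15 (n = -117*(-1/135) = 13/15 ≈ 0.86667)
(r*(-13))*n + B(5) = -8*(-13)*(13/15) + (20 + 5*sqrt(2)*sqrt(5)) = 104*(13/15) + (20 + 5*sqrt(10)) = 1352/15 + (20 + 5*sqrt(10)) = 1652/15 + 5*sqrt(10)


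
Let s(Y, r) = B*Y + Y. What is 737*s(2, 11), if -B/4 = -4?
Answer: 25058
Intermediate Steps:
B = 16 (B = -4*(-4) = 16)
s(Y, r) = 17*Y (s(Y, r) = 16*Y + Y = 17*Y)
737*s(2, 11) = 737*(17*2) = 737*34 = 25058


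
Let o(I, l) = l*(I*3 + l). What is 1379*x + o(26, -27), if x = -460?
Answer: -635717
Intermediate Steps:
o(I, l) = l*(l + 3*I) (o(I, l) = l*(3*I + l) = l*(l + 3*I))
1379*x + o(26, -27) = 1379*(-460) - 27*(-27 + 3*26) = -634340 - 27*(-27 + 78) = -634340 - 27*51 = -634340 - 1377 = -635717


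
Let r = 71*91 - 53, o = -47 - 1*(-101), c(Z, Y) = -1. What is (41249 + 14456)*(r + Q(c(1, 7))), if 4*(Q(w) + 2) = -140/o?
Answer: 19267746745/54 ≈ 3.5681e+8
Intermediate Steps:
o = 54 (o = -47 + 101 = 54)
r = 6408 (r = 6461 - 53 = 6408)
Q(w) = -143/54 (Q(w) = -2 + (-140/54)/4 = -2 + (-140*1/54)/4 = -2 + (¼)*(-70/27) = -2 - 35/54 = -143/54)
(41249 + 14456)*(r + Q(c(1, 7))) = (41249 + 14456)*(6408 - 143/54) = 55705*(345889/54) = 19267746745/54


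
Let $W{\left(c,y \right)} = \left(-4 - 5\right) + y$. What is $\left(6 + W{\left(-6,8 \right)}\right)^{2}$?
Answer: $25$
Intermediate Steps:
$W{\left(c,y \right)} = -9 + y$
$\left(6 + W{\left(-6,8 \right)}\right)^{2} = \left(6 + \left(-9 + 8\right)\right)^{2} = \left(6 - 1\right)^{2} = 5^{2} = 25$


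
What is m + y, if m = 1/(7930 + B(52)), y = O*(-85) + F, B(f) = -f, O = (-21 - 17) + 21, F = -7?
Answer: 11328565/7878 ≈ 1438.0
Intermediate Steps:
O = -17 (O = -38 + 21 = -17)
y = 1438 (y = -17*(-85) - 7 = 1445 - 7 = 1438)
m = 1/7878 (m = 1/(7930 - 1*52) = 1/(7930 - 52) = 1/7878 ≈ 0.00012694)
m + y = 1/7878 + 1438 = 11328565/7878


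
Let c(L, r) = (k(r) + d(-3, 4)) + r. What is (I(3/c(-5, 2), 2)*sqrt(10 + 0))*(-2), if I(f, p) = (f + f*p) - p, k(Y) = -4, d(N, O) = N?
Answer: 38*sqrt(10)/5 ≈ 24.033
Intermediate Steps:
c(L, r) = -7 + r (c(L, r) = (-4 - 3) + r = -7 + r)
I(f, p) = f - p + f*p
(I(3/c(-5, 2), 2)*sqrt(10 + 0))*(-2) = ((3/(-7 + 2) - 1*2 + (3/(-7 + 2))*2)*sqrt(10 + 0))*(-2) = ((3/(-5) - 2 + (3/(-5))*2)*sqrt(10))*(-2) = ((3*(-1/5) - 2 + (3*(-1/5))*2)*sqrt(10))*(-2) = ((-3/5 - 2 - 3/5*2)*sqrt(10))*(-2) = ((-3/5 - 2 - 6/5)*sqrt(10))*(-2) = -19*sqrt(10)/5*(-2) = 38*sqrt(10)/5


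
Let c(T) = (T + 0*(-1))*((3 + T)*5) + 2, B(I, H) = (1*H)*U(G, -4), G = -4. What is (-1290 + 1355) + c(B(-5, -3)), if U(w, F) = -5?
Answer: 1417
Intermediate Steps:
B(I, H) = -5*H (B(I, H) = (1*H)*(-5) = H*(-5) = -5*H)
c(T) = 2 + T*(15 + 5*T) (c(T) = (T + 0)*(15 + 5*T) + 2 = T*(15 + 5*T) + 2 = 2 + T*(15 + 5*T))
(-1290 + 1355) + c(B(-5, -3)) = (-1290 + 1355) + (2 + 5*(-5*(-3))² + 15*(-5*(-3))) = 65 + (2 + 5*15² + 15*15) = 65 + (2 + 5*225 + 225) = 65 + (2 + 1125 + 225) = 65 + 1352 = 1417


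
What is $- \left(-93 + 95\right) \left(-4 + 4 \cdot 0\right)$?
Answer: $8$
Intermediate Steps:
$- \left(-93 + 95\right) \left(-4 + 4 \cdot 0\right) = - 2 \left(-4 + 0\right) = - 2 \left(-4\right) = \left(-1\right) \left(-8\right) = 8$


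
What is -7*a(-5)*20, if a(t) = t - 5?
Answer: 1400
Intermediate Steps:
a(t) = -5 + t
-7*a(-5)*20 = -7*(-5 - 5)*20 = -7*(-10)*20 = 70*20 = 1400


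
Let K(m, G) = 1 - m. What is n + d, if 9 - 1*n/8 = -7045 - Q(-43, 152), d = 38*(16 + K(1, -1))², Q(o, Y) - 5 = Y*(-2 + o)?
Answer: 11480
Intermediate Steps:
Q(o, Y) = 5 + Y*(-2 + o)
d = 9728 (d = 38*(16 + (1 - 1*1))² = 38*(16 + (1 - 1))² = 38*(16 + 0)² = 38*16² = 38*256 = 9728)
n = 1752 (n = 72 - 8*(-7045 - (5 - 2*152 + 152*(-43))) = 72 - 8*(-7045 - (5 - 304 - 6536)) = 72 - 8*(-7045 - 1*(-6835)) = 72 - 8*(-7045 + 6835) = 72 - 8*(-210) = 72 + 1680 = 1752)
n + d = 1752 + 9728 = 11480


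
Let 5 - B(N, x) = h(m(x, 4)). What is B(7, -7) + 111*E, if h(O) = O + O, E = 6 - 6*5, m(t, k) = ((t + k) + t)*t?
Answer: -2799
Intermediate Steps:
m(t, k) = t*(k + 2*t) (m(t, k) = ((k + t) + t)*t = (k + 2*t)*t = t*(k + 2*t))
E = -24 (E = 6 - 30 = -24)
h(O) = 2*O
B(N, x) = 5 - 2*x*(4 + 2*x)
B(7, -7) + 111*E = (5 - 4*(-7)*(2 - 7)) + 111*(-24) = (5 - 4*(-7)*(-5)) - 2664 = (5 - 140) - 2664 = -135 - 2664 = -2799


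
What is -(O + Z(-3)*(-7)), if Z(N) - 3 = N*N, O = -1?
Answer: 85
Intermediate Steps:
Z(N) = 3 + N**2 (Z(N) = 3 + N*N = 3 + N**2)
-(O + Z(-3)*(-7)) = -(-1 + (3 + (-3)**2)*(-7)) = -(-1 + (3 + 9)*(-7)) = -(-1 + 12*(-7)) = -(-1 - 84) = -1*(-85) = 85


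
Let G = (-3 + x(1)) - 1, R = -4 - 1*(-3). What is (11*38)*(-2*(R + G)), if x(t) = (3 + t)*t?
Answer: 836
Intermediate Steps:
x(t) = t*(3 + t)
R = -1 (R = -4 + 3 = -1)
G = 0 (G = (-3 + 1*(3 + 1)) - 1 = (-3 + 1*4) - 1 = (-3 + 4) - 1 = 1 - 1 = 0)
(11*38)*(-2*(R + G)) = (11*38)*(-2*(-1 + 0)) = 418*(-2*(-1)) = 418*2 = 836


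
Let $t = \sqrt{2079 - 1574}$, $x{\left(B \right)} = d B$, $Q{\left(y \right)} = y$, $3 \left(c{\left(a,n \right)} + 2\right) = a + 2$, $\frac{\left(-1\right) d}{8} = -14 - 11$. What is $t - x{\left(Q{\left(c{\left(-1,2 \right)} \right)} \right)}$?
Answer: $\frac{1000}{3} + \sqrt{505} \approx 355.81$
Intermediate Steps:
$d = 200$ ($d = - 8 \left(-14 - 11\right) = \left(-8\right) \left(-25\right) = 200$)
$c{\left(a,n \right)} = - \frac{4}{3} + \frac{a}{3}$ ($c{\left(a,n \right)} = -2 + \frac{a + 2}{3} = -2 + \frac{2 + a}{3} = -2 + \left(\frac{2}{3} + \frac{a}{3}\right) = - \frac{4}{3} + \frac{a}{3}$)
$x{\left(B \right)} = 200 B$
$t = \sqrt{505} \approx 22.472$
$t - x{\left(Q{\left(c{\left(-1,2 \right)} \right)} \right)} = \sqrt{505} - 200 \left(- \frac{4}{3} + \frac{1}{3} \left(-1\right)\right) = \sqrt{505} - 200 \left(- \frac{4}{3} - \frac{1}{3}\right) = \sqrt{505} - 200 \left(- \frac{5}{3}\right) = \sqrt{505} - - \frac{1000}{3} = \sqrt{505} + \frac{1000}{3} = \frac{1000}{3} + \sqrt{505}$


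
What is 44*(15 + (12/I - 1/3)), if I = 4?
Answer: 2332/3 ≈ 777.33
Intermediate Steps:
44*(15 + (12/I - 1/3)) = 44*(15 + (12/4 - 1/3)) = 44*(15 + (12*(¼) - 1*⅓)) = 44*(15 + (3 - ⅓)) = 44*(15 + 8/3) = 44*(53/3) = 2332/3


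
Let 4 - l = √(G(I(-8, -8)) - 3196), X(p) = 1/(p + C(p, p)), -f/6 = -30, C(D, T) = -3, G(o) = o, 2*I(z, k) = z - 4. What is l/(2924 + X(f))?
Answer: 708/517549 - 177*I*√3202/517549 ≈ 0.001368 - 0.019352*I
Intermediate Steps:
I(z, k) = -2 + z/2 (I(z, k) = (z - 4)/2 = (-4 + z)/2 = -2 + z/2)
f = 180 (f = -6*(-30) = 180)
X(p) = 1/(-3 + p) (X(p) = 1/(p - 3) = 1/(-3 + p))
l = 4 - I*√3202 (l = 4 - √((-2 + (½)*(-8)) - 3196) = 4 - √((-2 - 4) - 3196) = 4 - √(-6 - 3196) = 4 - √(-3202) = 4 - I*√3202 ≈ 4.0 - 56.586*I)
l/(2924 + X(f)) = (4 - I*√3202)/(2924 + 1/(-3 + 180)) = (4 - I*√3202)/(2924 + 1/177) = (4 - I*√3202)/(517549/177) = (4 - I*√3202)*(177/517549) = 708/517549 - 177*I*√3202/517549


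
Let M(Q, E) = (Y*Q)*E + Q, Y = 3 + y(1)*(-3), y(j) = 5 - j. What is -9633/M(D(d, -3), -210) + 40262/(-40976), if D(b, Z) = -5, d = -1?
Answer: 7022299/193714040 ≈ 0.036251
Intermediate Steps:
Y = -9 (Y = 3 + (5 - 1*1)*(-3) = 3 + (5 - 1)*(-3) = 3 + 4*(-3) = 3 - 12 = -9)
M(Q, E) = Q - 9*E*Q (M(Q, E) = (-9*Q)*E + Q = -9*E*Q + Q = Q - 9*E*Q)
-9633/M(D(d, -3), -210) + 40262/(-40976) = -9633*(-1/(5*(1 - 9*(-210)))) + 40262/(-40976) = -9633*(-1/(5*(1 + 1890))) + 40262*(-1/40976) = -9633/((-5*1891)) - 20131/20488 = -9633/(-9455) - 20131/20488 = -9633*(-1/9455) - 20131/20488 = 9633/9455 - 20131/20488 = 7022299/193714040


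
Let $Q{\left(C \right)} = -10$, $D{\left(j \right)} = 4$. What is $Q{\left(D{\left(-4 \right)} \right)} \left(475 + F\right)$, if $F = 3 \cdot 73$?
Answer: $-6940$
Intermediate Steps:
$F = 219$
$Q{\left(D{\left(-4 \right)} \right)} \left(475 + F\right) = - 10 \left(475 + 219\right) = \left(-10\right) 694 = -6940$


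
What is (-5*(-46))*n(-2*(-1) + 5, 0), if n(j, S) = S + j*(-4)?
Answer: -6440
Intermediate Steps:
n(j, S) = S - 4*j
(-5*(-46))*n(-2*(-1) + 5, 0) = (-5*(-46))*(0 - 4*(-2*(-1) + 5)) = 230*(0 - 4*(2 + 5)) = 230*(0 - 4*7) = 230*(0 - 28) = 230*(-28) = -6440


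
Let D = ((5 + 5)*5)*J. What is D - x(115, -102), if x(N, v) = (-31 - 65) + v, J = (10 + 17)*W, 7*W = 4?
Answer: 6786/7 ≈ 969.43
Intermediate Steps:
W = 4/7 (W = (⅐)*4 = 4/7 ≈ 0.57143)
J = 108/7 (J = (10 + 17)*(4/7) = 27*(4/7) = 108/7 ≈ 15.429)
x(N, v) = -96 + v
D = 5400/7 (D = ((5 + 5)*5)*(108/7) = (10*5)*(108/7) = 50*(108/7) = 5400/7 ≈ 771.43)
D - x(115, -102) = 5400/7 - (-96 - 102) = 5400/7 - 1*(-198) = 5400/7 + 198 = 6786/7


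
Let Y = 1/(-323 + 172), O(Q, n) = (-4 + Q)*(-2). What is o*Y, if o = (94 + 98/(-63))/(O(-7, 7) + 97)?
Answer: -832/161721 ≈ -0.0051447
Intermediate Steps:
O(Q, n) = 8 - 2*Q
Y = -1/151 (Y = 1/(-151) = -1/151 ≈ -0.0066225)
o = 832/1071 (o = (94 + 98/(-63))/((8 - 2*(-7)) + 97) = (94 + 98*(-1/63))/((8 + 14) + 97) = (94 - 14/9)/(22 + 97) = (832/9)/119 = (832/9)*(1/119) = 832/1071 ≈ 0.77684)
o*Y = (832/1071)*(-1/151) = -832/161721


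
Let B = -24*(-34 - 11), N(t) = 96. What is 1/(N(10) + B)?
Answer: 1/1176 ≈ 0.00085034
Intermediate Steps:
B = 1080 (B = -24*(-45) = 1080)
1/(N(10) + B) = 1/(96 + 1080) = 1/1176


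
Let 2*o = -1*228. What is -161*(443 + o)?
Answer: -52969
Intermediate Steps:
o = -114 (o = (-1*228)/2 = (½)*(-228) = -114)
-161*(443 + o) = -161*(443 - 114) = -161*329 = -52969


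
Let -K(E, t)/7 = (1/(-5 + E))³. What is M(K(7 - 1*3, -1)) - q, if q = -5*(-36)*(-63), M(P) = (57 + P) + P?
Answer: 11411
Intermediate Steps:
K(E, t) = -7/(-5 + E)³
M(P) = 57 + 2*P
q = -11340 (q = 180*(-63) = -11340)
M(K(7 - 1*3, -1)) - q = (57 + 2*(-7/(-5 + (7 - 1*3))³)) - 1*(-11340) = (57 + 2*(-7/(-5 + (7 - 3))³)) + 11340 = (57 + 2*(-7/(-5 + 4)³)) + 11340 = (57 + 2*(-7/(-1)³)) + 11340 = (57 + 2*(-7*(-1))) + 11340 = (57 + 2*7) + 11340 = (57 + 14) + 11340 = 71 + 11340 = 11411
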